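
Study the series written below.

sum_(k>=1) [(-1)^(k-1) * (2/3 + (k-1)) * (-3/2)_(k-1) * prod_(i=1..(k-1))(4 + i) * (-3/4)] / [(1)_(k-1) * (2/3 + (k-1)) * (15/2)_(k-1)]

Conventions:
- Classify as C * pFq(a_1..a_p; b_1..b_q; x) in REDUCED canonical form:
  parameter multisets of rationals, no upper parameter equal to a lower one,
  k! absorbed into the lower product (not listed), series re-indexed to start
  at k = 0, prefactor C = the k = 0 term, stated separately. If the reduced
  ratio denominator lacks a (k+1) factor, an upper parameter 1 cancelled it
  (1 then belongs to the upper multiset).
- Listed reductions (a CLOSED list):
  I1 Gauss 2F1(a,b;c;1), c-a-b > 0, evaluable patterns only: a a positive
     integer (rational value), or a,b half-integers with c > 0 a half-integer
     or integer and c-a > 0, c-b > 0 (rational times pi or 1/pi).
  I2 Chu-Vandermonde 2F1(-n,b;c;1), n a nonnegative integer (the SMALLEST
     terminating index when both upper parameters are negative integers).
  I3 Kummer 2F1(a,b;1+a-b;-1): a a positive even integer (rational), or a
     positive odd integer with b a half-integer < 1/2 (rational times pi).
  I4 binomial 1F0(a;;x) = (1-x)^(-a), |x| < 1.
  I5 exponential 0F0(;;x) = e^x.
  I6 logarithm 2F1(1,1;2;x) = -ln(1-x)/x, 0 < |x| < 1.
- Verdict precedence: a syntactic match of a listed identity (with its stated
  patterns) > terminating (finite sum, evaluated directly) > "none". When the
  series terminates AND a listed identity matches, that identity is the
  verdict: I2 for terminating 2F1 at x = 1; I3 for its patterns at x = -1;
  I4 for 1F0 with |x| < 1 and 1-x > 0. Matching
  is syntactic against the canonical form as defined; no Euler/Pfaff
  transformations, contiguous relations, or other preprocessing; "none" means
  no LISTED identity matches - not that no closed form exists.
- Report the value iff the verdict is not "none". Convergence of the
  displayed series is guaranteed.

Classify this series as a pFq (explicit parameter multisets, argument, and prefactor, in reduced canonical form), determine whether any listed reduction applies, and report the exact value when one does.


Classification (C = -3/4): 2F1 with upper {-3/2, 5}, lower {15/2}, argument x = -1. Verdict: this is Kummer's theorem (I3) (x = -1; c = 15/2 equals 1+a-b for upper {-3/2, 5}: listed pattern). Sum: (-135135/262144) * pi.

Key observation: t_0 being -3/4, (1)_k (C = -3/4) is k! itself.
Term ratio: r(k) = (-1) * (k-3/2) (k+5) / [(k+15/2) (k+1)] - rational in k. x = (-1); t_0 = -3/4; negate the roots.


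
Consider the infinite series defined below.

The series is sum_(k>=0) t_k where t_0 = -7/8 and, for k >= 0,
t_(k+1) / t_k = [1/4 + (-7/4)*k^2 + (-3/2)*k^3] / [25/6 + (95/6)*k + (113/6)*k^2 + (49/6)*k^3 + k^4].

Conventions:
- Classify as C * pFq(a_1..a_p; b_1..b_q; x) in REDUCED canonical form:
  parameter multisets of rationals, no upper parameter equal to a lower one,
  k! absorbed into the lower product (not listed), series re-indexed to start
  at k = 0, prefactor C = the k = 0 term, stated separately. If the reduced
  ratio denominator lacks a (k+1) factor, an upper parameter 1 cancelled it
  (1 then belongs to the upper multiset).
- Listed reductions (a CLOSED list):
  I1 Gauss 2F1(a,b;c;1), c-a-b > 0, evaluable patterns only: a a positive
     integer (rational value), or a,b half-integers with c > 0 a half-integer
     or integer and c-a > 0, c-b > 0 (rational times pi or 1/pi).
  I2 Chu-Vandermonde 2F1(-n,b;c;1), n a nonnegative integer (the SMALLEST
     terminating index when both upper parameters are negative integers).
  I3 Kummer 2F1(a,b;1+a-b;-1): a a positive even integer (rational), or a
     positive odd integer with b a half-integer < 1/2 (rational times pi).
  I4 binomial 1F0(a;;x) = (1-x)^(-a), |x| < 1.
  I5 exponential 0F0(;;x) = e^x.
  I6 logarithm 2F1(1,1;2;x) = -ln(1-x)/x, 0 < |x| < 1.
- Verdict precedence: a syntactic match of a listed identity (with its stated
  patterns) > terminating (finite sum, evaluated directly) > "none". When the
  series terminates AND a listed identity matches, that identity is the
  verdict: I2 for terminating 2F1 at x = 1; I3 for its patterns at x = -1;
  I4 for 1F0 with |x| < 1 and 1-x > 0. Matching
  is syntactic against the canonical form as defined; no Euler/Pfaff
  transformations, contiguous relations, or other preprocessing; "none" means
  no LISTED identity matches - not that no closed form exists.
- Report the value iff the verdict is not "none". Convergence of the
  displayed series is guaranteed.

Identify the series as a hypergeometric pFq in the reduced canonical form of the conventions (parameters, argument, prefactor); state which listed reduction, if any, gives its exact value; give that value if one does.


At argument -3/2: a 2F2 with upper {-1/3, 1}, lower {5/3, 5}, scaled by C = -7/8. Verdict: none. A 2F2 with upper {-1/3, 1} fits none of I1-I6 at x = -3/2; the sum runs forever.

Key step: t_0 being -7/8, the expanded ratio factors over Q; C = -7/8, x = -3/2, roots give parameters.
Step ratio: r(k) = (-3/2) * (k-1/3) (k+1) / [(k+5/3) (k+5) (k+1)] - rational in k. x = (-3/2); t_0 = -7/8; negate the roots.


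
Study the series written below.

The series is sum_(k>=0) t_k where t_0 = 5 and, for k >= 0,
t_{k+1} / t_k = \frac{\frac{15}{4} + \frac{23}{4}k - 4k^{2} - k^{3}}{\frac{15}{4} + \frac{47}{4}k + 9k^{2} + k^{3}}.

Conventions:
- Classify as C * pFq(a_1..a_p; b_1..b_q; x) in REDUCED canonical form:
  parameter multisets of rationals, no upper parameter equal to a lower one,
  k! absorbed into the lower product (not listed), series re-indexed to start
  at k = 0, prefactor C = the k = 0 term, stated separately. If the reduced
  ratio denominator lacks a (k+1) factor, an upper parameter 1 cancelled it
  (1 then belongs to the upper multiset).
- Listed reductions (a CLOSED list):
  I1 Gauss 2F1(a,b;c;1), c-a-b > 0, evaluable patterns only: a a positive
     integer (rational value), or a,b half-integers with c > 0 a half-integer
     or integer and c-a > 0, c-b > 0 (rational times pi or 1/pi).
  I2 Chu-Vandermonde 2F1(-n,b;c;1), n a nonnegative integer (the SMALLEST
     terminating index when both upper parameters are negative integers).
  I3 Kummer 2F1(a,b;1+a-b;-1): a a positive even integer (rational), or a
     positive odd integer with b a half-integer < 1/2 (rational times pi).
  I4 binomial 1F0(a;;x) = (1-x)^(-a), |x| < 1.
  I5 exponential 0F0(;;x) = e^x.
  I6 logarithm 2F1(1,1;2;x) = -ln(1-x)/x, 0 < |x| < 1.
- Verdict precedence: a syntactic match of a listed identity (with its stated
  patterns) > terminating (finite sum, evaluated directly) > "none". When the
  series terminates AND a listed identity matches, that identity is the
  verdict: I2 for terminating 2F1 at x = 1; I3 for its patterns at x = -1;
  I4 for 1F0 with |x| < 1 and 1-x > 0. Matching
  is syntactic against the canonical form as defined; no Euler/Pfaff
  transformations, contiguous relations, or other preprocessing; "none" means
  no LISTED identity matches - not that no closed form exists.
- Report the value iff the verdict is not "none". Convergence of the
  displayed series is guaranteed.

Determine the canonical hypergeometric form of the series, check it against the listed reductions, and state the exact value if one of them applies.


Prefactor 5, argument -1: 2F1 with upper {-\frac{3}{2}, 5} over lower {\frac{15}{2}}. Verdict: Kummer (I3) fires (x = -1; c = \frac{15}{2} equals 1+a-b for upper {-\frac{3}{2}, 5}: listed pattern). Hence: \frac{225225}{65536} \cdot \pi.

First insight: t_0 being 5, factor the ratio over Q (C = 5, x = -1): negated roots = parameters.
Step ratio: r(k) = -1 * (k-\frac{3}{2}) (k+5) / [(k+\frac{15}{2}) (k+1)] - poly over poly, x = -1 from leading terms; C = 5 at k = 0.


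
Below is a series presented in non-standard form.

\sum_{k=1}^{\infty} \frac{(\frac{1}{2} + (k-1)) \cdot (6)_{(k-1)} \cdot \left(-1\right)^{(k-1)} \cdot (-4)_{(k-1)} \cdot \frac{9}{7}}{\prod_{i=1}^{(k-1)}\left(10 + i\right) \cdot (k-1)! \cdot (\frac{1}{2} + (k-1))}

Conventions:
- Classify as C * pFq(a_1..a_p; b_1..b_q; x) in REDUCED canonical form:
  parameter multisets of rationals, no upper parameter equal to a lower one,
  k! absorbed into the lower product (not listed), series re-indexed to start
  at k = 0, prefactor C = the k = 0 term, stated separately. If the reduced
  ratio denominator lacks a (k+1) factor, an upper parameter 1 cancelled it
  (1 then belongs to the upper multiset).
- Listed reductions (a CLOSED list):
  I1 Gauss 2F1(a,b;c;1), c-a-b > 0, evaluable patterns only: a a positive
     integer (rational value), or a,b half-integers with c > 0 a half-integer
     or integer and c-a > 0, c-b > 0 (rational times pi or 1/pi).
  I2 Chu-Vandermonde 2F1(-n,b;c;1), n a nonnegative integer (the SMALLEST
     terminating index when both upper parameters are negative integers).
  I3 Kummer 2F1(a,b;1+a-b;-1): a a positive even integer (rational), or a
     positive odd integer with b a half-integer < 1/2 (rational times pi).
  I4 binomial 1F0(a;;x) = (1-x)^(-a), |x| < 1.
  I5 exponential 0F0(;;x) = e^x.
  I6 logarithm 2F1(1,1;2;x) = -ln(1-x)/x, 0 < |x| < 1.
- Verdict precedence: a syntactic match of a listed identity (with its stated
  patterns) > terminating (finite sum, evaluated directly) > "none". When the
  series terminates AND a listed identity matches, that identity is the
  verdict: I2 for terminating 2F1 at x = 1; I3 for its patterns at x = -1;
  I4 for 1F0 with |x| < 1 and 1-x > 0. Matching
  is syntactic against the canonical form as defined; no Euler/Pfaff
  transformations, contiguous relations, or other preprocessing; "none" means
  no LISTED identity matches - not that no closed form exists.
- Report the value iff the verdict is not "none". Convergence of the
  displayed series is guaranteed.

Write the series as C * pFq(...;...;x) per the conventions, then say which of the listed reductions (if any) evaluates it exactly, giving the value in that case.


With C = \frac{9}{7}: the canonical form is 2F1(-4, 6; 11; -1). Verdict: Kummer (I3) applies (x = -1; c = 11 equals 1+a-b for upper {-4, 6}: listed pattern). Hence: \frac{54}{7}.

Key observation: t_0 being \frac{9}{7}, the factor k + 1/2 cancels (top and bottom), leaving prefactor 9/7.
Adjacent-term ratio: r(k) = -1 * (k-4) (k+6) / [(k+11) (k+1)] - poly over poly, x = -1 from leading terms; C = \frac{9}{7} at k = 0.


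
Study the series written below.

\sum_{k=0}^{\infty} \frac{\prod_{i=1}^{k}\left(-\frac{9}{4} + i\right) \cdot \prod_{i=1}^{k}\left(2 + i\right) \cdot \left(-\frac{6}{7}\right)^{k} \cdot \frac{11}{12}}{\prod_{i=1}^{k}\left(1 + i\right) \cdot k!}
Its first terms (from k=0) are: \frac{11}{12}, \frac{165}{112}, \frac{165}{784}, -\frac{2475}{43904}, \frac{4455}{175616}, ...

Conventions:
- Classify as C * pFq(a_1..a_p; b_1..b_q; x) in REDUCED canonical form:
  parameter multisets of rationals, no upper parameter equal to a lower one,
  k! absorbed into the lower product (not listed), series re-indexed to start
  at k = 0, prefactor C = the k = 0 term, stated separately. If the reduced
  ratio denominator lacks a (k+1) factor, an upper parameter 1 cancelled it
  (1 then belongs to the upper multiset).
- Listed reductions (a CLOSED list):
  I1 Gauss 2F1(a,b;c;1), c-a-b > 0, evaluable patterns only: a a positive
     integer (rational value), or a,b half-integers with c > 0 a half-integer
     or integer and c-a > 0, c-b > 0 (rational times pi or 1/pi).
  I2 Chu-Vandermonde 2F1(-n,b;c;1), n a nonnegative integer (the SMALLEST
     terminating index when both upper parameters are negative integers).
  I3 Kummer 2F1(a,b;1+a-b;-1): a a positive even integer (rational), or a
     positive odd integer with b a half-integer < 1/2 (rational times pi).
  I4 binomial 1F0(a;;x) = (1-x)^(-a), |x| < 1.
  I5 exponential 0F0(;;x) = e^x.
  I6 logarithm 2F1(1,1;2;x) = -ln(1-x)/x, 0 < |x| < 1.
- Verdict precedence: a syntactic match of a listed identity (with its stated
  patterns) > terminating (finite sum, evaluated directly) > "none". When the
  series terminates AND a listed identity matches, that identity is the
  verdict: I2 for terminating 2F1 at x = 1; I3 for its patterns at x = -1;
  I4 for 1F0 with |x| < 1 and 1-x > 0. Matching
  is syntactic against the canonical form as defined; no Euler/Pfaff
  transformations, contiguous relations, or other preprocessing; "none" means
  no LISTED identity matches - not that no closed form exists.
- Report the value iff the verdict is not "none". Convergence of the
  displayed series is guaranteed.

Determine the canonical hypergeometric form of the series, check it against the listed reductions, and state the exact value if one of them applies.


Reduced: x = -\frac{6}{7}, 2F1, upper = {-\frac{5}{4}, 3}, lower = {2}, C = \frac{11}{12}. Verdict: none - at argument -\frac{6}{7} the multisets {-\frac{5}{4}, 3} ; {2} match no listed identity.

Key step: t_0 = \frac{11}{12} here, and the running product (C = 11/12) telescopes to a rising factorial.
Step ratio: r(k) = -\frac{6}{7} * (k-\frac{5}{4}) (k+3) / [(k+2) (k+1)] - rational in k, leading ratio -\frac{6}{7}; with t_0 = \frac{11}{12}, classification follows.


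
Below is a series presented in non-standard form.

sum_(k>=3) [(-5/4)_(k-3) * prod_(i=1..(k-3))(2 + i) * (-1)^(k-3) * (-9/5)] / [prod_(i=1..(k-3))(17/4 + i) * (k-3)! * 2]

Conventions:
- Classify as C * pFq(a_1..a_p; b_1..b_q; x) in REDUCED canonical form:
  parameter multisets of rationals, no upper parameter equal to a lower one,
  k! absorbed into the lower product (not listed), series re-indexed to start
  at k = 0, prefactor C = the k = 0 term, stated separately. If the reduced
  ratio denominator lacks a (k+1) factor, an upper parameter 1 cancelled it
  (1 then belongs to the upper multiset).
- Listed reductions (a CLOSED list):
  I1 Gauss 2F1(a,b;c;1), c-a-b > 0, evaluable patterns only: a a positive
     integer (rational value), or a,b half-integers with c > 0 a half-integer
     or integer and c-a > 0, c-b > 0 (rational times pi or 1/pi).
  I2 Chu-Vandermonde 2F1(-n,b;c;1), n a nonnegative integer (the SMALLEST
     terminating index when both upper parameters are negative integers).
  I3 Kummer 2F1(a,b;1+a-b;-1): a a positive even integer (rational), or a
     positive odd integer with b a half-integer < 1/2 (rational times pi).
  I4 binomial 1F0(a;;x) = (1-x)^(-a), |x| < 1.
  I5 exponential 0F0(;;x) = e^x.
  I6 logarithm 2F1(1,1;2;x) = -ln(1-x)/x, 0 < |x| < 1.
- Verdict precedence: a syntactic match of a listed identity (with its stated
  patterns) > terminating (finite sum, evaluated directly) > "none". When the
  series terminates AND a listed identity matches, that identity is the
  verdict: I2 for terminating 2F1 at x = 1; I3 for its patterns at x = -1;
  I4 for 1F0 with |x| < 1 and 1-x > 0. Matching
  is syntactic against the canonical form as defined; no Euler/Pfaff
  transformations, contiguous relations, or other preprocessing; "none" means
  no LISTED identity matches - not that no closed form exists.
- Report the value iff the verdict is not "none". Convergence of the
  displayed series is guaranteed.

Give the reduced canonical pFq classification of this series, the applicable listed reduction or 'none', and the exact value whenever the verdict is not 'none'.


Reduced: x = -1, 2F1, upper = {-5/4, 3}, lower = {21/4}, C = -9/10. Verdict: none. A 2F1 with upper {-5/4, 3} fits none of I1-I6 at x = -1; the sum runs forever.

First insight: t_0 being -9/10, the running product (C = -9/10, x = -1) telescopes to a rising factorial.
Ratio: r(k) = (-1) * (k-5/4) (k+3) / [(k+21/4) (k+1)] - rational in k, leading ratio (-1); with t_0 = -9/10, classification follows.


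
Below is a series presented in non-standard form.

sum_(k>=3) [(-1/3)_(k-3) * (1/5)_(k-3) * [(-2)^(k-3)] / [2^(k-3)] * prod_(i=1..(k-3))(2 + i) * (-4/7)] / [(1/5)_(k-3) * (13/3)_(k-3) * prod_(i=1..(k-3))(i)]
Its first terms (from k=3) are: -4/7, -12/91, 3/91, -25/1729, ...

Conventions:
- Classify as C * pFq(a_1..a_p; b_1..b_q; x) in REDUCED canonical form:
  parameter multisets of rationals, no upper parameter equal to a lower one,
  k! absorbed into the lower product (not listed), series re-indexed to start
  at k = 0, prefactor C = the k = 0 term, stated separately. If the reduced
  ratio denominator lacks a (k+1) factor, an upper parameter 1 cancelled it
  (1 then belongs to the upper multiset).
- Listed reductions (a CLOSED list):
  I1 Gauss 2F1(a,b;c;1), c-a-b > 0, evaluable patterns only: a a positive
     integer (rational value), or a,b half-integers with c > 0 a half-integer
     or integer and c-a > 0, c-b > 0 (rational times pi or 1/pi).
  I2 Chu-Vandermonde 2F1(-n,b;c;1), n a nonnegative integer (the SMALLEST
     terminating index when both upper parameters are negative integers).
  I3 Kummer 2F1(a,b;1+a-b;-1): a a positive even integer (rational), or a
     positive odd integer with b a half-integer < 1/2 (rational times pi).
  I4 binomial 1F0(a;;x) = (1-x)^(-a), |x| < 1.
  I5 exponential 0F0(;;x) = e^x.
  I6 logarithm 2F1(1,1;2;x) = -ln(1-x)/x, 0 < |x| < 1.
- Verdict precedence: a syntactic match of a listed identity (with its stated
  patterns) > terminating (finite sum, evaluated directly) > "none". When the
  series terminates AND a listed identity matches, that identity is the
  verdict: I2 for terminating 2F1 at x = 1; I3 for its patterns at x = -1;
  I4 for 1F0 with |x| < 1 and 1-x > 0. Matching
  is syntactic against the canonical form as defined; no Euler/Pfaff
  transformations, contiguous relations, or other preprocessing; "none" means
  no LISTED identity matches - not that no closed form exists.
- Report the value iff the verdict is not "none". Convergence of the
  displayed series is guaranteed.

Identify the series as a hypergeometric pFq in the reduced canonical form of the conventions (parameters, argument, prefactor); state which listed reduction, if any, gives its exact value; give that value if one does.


With C = -4/7: the canonical form is 2F1(-1/3, 3; 13/3; -1). Verdict: none. No listed pattern accepts 2F1(-1/3, 3; 13/3; -1).

Structural cue: t_0 being -4/7, the product of the first k integers (C = -4/7) is k!.
Adjacent-term ratio: r(k) = (-1) * (k-1/3) (k+3) / [(k+13/3) (k+1)] - rational in k, leading ratio (-1); with t_0 = -4/7, classification follows.


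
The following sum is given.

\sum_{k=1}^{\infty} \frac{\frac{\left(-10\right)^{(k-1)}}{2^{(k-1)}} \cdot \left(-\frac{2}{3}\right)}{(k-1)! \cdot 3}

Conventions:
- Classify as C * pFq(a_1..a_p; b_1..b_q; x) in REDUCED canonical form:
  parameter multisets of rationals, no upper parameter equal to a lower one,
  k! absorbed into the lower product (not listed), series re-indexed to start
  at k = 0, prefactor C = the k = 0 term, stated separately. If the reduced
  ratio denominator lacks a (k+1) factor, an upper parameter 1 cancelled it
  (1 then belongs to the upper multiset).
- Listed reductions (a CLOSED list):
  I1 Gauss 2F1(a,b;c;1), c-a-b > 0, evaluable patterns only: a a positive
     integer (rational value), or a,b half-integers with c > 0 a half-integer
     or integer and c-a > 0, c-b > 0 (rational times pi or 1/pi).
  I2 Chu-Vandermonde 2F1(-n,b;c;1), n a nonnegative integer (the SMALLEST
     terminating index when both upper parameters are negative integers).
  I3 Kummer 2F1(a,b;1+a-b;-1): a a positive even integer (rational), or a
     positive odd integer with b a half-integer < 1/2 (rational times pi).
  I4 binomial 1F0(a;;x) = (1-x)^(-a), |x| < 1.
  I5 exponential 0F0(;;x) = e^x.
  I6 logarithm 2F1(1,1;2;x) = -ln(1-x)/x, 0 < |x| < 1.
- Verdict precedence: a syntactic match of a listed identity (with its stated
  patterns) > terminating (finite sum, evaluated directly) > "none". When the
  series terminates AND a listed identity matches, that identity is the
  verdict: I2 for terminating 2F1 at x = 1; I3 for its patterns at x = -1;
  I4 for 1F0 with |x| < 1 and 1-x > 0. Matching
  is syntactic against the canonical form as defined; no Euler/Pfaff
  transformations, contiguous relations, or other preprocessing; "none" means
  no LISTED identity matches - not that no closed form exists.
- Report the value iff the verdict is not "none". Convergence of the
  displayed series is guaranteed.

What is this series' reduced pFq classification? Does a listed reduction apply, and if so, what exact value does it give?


At argument -5: a 0F0 with upper {-}, lower {-}, scaled by C = -\frac{2}{9}. Verdict: exponential (I5) fires (the 0F0 exponential series at x = -5). Its exact value is \left(-\frac{2}{9}\right) \cdot e^{-5}.

First insight: t_0 = -\frac{2}{9} here, and the two k-th powers (prefactor -2/9) combine into one argument.
Ratio: r(k) = -5 * 1 / [(k+1)] - rational in k, leading ratio -5; with t_0 = -\frac{2}{9}, classification follows.


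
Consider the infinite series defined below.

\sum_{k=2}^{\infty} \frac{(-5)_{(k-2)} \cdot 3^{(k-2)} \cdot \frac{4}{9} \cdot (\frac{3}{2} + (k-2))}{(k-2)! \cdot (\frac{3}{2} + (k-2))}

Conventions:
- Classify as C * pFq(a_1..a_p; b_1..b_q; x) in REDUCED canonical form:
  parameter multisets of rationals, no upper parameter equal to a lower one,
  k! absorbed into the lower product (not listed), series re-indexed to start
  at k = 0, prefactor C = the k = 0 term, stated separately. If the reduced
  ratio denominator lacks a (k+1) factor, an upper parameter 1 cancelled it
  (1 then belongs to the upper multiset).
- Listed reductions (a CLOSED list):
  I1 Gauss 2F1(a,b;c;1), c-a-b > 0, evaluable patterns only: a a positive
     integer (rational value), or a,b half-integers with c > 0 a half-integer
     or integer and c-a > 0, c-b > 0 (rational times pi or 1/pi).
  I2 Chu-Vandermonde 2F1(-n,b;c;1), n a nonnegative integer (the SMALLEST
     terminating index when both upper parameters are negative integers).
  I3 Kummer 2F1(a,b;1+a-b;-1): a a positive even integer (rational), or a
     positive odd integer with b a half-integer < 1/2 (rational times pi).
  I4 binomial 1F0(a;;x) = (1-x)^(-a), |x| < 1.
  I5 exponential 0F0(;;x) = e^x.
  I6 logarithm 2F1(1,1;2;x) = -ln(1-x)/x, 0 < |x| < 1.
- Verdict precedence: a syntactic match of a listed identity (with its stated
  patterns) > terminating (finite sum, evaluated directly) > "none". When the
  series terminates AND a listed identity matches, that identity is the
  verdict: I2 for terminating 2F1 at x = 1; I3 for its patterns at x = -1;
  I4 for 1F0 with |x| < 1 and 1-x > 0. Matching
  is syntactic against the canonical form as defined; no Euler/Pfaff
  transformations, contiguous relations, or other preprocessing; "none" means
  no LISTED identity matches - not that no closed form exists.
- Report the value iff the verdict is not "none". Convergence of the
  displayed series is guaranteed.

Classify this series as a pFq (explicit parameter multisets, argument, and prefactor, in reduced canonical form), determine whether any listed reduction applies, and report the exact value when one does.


Classification (C = \frac{4}{9}): 1F0 with upper {-5}, lower {-}, argument x = 3. Verdict: terminating at k = 5: the factor (-5)_k kills every later term; summing the 6 survivors is exact. Sum: -\frac{128}{9}.

Key step: from the first term \frac{4}{9}: the factor k + 3/2 cancels (top and bottom), leaving prefactor 4/9.
Step ratio: r(k) = 3 * (k-5) / [(k+1)] - rational; roots negated = parameters, x = 3, C = \frac{4}{9}.


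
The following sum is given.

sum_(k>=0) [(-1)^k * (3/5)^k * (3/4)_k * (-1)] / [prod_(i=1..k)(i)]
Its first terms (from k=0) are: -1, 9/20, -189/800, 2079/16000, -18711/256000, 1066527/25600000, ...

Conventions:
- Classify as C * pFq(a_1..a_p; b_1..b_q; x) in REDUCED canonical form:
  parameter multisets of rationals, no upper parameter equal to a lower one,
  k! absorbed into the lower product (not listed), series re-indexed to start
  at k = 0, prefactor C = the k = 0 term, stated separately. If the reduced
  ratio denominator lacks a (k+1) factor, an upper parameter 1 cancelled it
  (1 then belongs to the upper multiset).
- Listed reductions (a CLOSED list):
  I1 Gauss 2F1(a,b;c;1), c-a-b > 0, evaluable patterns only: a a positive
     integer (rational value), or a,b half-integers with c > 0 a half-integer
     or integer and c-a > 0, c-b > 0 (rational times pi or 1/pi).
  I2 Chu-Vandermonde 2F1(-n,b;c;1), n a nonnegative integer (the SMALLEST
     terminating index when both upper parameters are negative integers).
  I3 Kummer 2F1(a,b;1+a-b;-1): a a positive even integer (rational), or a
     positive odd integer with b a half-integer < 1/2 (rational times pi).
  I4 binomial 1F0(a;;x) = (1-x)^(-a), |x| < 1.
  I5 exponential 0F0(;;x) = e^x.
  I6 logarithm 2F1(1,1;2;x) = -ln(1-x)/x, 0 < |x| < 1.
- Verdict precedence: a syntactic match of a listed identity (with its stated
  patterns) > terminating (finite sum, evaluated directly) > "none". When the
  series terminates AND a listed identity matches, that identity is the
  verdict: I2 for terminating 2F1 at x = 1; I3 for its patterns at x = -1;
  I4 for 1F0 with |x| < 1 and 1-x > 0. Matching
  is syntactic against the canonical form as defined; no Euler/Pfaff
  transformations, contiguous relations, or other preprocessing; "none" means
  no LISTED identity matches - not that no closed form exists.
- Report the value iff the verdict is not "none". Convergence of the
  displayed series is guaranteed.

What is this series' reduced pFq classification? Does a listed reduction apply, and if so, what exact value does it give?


Classification (C = -1): 1F0 with upper {3/4}, lower {-}, argument x = -3/5. Verdict: this is the I4 binomial reduction (the 1F0 binomial series: exponent -3/4, x = -3/5). Exact value: (-1) * (8/5)^(-3/4).

Key step: t_0 = -1 here, and the product of the first k integers (prefactor -1) is k!.
Ratio: r(k) = (-3/5) * (k+3/4) / [(k+1)] - rational; roots negated = parameters, x = (-3/5), C = -1.


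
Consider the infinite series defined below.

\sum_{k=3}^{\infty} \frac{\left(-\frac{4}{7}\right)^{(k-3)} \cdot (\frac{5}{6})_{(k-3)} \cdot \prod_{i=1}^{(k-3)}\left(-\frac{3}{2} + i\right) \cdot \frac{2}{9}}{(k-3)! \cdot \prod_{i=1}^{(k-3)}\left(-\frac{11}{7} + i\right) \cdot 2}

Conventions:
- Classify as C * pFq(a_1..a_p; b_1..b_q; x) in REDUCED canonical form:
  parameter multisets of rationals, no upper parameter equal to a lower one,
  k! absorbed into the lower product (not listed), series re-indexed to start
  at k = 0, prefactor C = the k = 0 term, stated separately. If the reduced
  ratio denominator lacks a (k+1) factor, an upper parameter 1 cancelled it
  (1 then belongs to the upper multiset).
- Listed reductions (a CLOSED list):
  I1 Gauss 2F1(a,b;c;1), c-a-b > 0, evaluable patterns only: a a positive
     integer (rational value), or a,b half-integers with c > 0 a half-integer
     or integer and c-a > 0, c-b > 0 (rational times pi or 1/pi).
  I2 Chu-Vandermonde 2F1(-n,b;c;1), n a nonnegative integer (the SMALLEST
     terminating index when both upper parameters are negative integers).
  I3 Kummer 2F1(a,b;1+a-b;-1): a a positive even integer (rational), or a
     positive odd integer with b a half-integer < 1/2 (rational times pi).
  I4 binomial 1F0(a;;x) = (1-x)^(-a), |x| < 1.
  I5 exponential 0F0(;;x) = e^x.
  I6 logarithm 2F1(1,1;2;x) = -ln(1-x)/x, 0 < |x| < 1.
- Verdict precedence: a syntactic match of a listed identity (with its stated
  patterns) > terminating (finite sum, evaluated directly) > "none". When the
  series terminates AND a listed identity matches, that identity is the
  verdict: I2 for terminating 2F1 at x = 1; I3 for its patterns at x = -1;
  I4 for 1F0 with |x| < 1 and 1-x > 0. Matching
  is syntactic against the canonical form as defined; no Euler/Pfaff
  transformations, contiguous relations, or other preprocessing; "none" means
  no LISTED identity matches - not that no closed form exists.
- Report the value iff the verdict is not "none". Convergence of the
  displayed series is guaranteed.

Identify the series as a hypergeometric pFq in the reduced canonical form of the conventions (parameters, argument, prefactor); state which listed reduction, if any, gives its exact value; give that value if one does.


This is \frac{1}{9} * 2F1(-\frac{1}{2}, \frac{5}{6}; -\frac{4}{7}; -\frac{4}{7}) in reduced canonical form. Verdict: none - at argument -\frac{4}{7} the multisets {-\frac{1}{2}, \frac{5}{6}} ; {-\frac{4}{7}} match no listed identity.

The tell: from the first term \frac{1}{9}: the running product (C = 1/9) telescopes to a rising factorial.
Step ratio: r(k) = -\frac{4}{7} * (k-\frac{1}{2}) (k+\frac{5}{6}) / [(k-\frac{4}{7}) (k+1)] - poly over poly, x = -\frac{4}{7} from leading terms; C = \frac{1}{9} at k = 0.


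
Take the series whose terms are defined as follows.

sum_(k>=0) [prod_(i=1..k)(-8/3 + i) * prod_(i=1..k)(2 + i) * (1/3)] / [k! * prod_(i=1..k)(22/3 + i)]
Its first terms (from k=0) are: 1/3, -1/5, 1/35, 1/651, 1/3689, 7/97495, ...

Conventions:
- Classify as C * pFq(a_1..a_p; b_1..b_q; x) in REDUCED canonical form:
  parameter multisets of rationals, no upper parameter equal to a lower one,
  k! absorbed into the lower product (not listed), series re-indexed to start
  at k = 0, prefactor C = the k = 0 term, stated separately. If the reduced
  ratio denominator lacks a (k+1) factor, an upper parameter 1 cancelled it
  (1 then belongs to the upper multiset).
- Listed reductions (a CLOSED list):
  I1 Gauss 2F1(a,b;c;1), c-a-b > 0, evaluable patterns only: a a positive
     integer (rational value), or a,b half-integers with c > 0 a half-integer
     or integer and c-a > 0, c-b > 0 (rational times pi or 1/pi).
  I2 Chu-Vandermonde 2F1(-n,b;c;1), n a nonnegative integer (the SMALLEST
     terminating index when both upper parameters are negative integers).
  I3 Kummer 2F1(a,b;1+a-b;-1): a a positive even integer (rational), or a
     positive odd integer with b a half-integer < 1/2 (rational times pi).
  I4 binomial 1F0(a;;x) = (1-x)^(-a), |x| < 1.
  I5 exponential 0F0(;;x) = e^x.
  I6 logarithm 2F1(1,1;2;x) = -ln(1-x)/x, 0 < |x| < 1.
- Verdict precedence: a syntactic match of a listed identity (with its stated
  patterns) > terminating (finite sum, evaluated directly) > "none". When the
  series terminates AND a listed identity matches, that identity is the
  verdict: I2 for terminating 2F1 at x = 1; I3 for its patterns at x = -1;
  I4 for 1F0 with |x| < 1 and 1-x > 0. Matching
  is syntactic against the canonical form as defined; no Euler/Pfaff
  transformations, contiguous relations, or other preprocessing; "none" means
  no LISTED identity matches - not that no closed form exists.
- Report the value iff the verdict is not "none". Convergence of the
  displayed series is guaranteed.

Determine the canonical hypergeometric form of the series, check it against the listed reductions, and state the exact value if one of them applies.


Key observation: t_0 being 1/3, the running product (C = 1/3, x = 1) telescopes to a rising factorial.
Term ratio: r(k) = 1 * (k-5/3) (k+3) / [(k+25/3) (k+1)] - rational in k. x = 1; t_0 = 1/3; negate the roots.

Reduced: x = 1, 2F1, upper = {-5/3, 3}, lower = {25/3}, C = 1/3. Verdict: this is the Gauss summation I1 (x = 1: the Gamma ratio telescopes since c-a-b = 7 > 0 and a = 3 in Z>0). Value: 836/5103.


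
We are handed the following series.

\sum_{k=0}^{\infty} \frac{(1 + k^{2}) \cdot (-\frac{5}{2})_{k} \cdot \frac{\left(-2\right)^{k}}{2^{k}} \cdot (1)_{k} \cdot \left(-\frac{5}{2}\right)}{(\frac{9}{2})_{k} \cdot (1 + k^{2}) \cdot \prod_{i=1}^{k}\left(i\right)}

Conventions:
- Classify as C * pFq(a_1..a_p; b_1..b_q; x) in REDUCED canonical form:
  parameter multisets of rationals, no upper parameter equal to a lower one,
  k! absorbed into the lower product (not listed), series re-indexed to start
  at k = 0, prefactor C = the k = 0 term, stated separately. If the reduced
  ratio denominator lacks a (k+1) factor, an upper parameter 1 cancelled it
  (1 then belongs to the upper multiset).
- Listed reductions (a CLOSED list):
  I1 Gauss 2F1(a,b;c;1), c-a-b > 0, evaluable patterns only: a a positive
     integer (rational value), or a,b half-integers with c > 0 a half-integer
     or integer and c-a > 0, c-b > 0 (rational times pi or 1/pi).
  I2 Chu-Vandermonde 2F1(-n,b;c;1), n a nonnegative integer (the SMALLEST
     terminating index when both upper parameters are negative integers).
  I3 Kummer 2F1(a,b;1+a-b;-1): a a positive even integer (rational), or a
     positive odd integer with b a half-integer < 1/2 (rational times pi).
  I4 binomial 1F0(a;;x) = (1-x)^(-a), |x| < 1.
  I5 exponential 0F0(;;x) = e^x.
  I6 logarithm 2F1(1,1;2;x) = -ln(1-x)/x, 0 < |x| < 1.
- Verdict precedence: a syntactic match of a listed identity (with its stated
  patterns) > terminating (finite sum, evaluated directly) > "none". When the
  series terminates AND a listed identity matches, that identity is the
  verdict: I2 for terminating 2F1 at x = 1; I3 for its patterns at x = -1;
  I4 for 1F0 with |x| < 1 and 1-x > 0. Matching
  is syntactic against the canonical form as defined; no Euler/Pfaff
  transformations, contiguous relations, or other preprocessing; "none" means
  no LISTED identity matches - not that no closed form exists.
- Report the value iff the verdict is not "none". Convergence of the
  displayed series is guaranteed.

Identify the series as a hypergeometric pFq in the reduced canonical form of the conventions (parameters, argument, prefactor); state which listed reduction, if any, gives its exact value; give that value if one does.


Key observation: with t_0 = -\frac{5}{2}, the factor k^2 + 1 cancels (top and bottom), leaving C = -5/2.
Step ratio: r(k) = -1 * (k-\frac{5}{2}) (k+1) / [(k+\frac{9}{2}) (k+1)] - poly over poly, x = -1 from leading terms; C = -\frac{5}{2} at k = 0.

At argument -1: a 2F1 with upper {-\frac{5}{2}, 1}, lower {\frac{9}{2}}, scaled by C = -\frac{5}{2}. Verdict: the Kummer evaluation I3 matches (x = -1; c = \frac{9}{2} equals 1+a-b for upper {-\frac{5}{2}, 1}: listed pattern). Exact value: \left(-\frac{175}{128}\right) \cdot \pi.


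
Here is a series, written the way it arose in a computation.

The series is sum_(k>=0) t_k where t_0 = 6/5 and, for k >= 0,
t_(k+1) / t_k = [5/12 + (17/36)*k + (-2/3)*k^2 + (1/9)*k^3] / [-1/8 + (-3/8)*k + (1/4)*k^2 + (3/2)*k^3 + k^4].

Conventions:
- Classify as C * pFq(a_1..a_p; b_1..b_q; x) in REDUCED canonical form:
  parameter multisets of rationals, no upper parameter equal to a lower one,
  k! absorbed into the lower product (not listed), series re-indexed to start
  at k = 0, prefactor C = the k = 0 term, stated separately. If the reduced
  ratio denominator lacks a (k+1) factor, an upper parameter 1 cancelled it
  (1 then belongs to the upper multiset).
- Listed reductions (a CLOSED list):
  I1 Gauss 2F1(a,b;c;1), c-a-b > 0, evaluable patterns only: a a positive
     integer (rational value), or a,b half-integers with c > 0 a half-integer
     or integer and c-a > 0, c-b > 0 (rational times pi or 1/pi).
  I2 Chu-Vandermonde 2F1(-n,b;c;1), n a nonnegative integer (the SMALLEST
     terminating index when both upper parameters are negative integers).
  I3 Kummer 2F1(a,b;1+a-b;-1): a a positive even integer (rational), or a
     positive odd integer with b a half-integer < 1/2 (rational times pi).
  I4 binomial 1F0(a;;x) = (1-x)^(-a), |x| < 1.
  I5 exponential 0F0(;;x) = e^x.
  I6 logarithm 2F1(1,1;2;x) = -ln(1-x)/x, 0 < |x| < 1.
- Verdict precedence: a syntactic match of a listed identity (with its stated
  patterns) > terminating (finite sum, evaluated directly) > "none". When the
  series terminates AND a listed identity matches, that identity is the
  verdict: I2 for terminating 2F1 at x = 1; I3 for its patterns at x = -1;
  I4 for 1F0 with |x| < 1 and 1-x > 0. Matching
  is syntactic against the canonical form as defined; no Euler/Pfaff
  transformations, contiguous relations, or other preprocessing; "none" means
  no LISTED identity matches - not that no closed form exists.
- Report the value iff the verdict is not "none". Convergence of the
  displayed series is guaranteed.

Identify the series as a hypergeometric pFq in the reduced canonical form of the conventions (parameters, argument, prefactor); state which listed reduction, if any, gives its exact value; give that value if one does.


At argument 1/9: a 2F2 with upper {-5, -3/2}, lower {-1/2, 1/2}, scaled by C = 6/5. Verdict: terminating - upper parameter -5 makes this a finite sum (last index 5), evaluated exactly. Exact value: -146864554/43401015.

Key step: x = (1/9) and the ratio is unreduced: k + 1/2 divides both sides (prefactor 6/5).
Consecutive-term ratio: r(k) = (1/9) * (k-5) (k-3/2) / [(k-1/2) (k+1/2) (k+1)] - rational in k. x = (1/9); t_0 = 6/5; negate the roots.


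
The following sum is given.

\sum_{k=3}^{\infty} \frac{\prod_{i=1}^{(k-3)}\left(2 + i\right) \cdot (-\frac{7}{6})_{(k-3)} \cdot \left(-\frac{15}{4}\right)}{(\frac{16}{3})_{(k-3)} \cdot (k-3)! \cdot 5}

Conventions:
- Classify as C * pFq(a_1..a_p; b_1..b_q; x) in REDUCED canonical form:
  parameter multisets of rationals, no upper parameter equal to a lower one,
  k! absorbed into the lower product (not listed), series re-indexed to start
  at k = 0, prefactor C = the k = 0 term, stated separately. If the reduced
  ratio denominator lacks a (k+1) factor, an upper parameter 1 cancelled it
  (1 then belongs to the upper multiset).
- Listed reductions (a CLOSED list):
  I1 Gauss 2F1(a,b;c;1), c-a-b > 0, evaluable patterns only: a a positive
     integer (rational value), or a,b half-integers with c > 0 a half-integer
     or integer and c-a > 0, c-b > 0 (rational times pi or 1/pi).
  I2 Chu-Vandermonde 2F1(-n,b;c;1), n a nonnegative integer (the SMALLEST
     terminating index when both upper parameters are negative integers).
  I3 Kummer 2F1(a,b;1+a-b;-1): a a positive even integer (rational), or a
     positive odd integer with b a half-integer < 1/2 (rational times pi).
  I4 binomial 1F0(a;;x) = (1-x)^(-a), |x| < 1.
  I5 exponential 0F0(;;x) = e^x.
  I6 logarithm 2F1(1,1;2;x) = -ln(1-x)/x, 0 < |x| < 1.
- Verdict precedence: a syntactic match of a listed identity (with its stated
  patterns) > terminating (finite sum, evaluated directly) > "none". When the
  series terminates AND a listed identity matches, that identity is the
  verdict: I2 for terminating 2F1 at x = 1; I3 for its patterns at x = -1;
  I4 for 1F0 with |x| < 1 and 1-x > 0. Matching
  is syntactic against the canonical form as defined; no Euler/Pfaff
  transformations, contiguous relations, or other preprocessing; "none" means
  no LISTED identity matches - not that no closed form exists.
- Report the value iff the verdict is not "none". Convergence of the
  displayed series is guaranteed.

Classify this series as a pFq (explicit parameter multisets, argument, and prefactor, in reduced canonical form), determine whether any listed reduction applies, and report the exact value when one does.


The tell: t_0 being -\frac{3}{4}, the running product (prefactor -3/4) telescopes to a rising factorial.
Step ratio: r(k) = 1 * (k-\frac{7}{6}) (k+3) / [(k+\frac{16}{3}) (k+1)] - rational in k. x = 1; t_0 = -\frac{3}{4}; negate the roots.

At argument 1: a 2F1 with upper {-\frac{7}{6}, 3}, lower {\frac{16}{3}}, scaled by C = -\frac{3}{4}. Verdict: the Gauss summation I1 matches (x = 1: the Gamma ratio telescopes since c-a-b = 7/2 > 0 and a = 3 in Z>0). Its exact value is -\frac{260}{891}.


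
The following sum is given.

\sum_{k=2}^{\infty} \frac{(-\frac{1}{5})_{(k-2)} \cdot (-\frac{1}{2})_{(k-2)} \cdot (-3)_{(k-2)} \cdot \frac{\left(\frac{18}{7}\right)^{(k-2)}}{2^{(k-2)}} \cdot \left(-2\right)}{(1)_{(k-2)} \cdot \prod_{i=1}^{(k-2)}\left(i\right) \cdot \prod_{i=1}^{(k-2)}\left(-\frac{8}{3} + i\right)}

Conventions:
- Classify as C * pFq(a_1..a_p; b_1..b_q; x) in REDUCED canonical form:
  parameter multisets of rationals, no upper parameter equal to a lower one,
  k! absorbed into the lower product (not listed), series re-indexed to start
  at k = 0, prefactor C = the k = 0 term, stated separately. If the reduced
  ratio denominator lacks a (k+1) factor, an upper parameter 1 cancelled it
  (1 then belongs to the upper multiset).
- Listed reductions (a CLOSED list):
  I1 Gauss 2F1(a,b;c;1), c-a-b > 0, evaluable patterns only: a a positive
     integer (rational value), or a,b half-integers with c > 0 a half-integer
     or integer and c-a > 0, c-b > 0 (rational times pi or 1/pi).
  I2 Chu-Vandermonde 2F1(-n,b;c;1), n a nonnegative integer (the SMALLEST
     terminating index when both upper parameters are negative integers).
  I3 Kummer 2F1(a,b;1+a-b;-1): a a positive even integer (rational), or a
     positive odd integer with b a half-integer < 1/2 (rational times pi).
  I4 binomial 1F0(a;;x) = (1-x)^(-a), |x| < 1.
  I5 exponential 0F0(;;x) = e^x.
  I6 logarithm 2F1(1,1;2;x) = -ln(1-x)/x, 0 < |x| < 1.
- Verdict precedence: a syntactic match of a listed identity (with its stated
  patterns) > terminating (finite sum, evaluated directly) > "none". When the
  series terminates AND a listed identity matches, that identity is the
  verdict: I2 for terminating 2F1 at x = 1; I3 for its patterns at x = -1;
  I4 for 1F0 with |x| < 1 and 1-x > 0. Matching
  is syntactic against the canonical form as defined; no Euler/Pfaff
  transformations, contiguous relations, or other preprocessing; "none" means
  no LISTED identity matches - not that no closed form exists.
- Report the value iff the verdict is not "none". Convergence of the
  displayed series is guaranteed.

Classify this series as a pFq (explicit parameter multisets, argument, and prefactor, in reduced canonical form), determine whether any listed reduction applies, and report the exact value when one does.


Classification (C = -2): 3F2 with upper {-3, -\frac{1}{2}, -\frac{1}{5}}, lower {-\frac{5}{3}, 1}, argument x = \frac{9}{7}. Verdict: terminating - no listed pattern fits, but -3 in the upper list cuts the series at k = 3; direct evaluation. Its exact value is -\frac{2087843}{857500}.

The tell: t_0 = -2 here, and the lower running product (prefactor -2) is a rising factorial.
Step ratio: r(k) = \frac{9}{7} * (k-3) (k-\frac{1}{2}) (k-\frac{1}{5}) / [(k-\frac{5}{3}) (k+1) (k+1)] - rational in k, leading ratio \frac{9}{7}; with t_0 = -2, classification follows.
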